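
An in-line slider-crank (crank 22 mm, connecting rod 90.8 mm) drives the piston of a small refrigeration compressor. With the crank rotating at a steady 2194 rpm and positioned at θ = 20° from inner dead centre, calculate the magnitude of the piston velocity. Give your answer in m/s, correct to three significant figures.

ω = 2π·2194/60 = 229.8 rad/s
For an in-line slider-crank, x = r cosθ + √(L² − r² sin²θ), so v = −rω sinθ·[1 + r cosθ/√(L² − r² sin²θ)].
With r = 0.022 m, L = 0.0908 m, θ = 20°: √(L² − r² sin²θ) = 0.090488 m.
v = −0.022·229.8·0.34202·[1 + 0.022·0.93969/0.090488] = -2.1237 m/s.
|v| = 2.1237 m/s.

2.12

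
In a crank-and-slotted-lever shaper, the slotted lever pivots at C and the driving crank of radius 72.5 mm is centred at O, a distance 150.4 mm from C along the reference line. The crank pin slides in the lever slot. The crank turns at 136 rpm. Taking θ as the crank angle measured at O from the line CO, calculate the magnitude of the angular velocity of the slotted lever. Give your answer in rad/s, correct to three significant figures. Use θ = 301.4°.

ω = 14.24 rad/s (from 136 rpm).
Crank pin A relative to C: A = (d + r cosθ, r sinθ); lever angle φ = atan2(r sinθ, d + r cosθ).
Differentiating tanφ: φ̇ = rω(d cosθ + r)/(d² + r² + 2dr cosθ).
d² + r² + 2dr cosθ = |CA|² = 0.0392386 m²;  d cosθ + r = +0.15086 m.
|ω_lever| = |0.0725·14.24·+0.15086| / 0.0392386 = 3.9698 rad/s.

3.97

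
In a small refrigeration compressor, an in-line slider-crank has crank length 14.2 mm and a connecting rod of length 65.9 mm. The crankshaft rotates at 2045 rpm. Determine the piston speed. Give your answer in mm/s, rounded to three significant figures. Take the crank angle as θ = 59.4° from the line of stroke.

2910

ω = 2π·2045/60 = 214.2 rad/s
For an in-line slider-crank, x = r cosθ + √(L² − r² sin²θ), so v = −rω sinθ·[1 + r cosθ/√(L² − r² sin²θ)].
With r = 0.0142 m, L = 0.0659 m, θ = 59.4°: √(L² − r² sin²θ) = 0.064757 m.
v = −0.0142·214.2·0.86074·[1 + 0.0142·0.50904/0.064757] = -2.9097 m/s.
|v| = 2.9097 m/s = 2909.7 mm/s.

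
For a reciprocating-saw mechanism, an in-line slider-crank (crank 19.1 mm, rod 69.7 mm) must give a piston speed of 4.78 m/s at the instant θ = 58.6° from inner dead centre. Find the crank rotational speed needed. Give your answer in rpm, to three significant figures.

2440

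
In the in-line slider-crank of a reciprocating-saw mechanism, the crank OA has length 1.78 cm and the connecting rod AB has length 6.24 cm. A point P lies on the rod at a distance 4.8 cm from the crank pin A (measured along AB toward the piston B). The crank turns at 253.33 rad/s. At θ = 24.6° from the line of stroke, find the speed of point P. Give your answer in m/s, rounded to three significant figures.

ω = 253.3 rad/s.  Crank-pin speed |V_A| = rω = 4.5093 m/s, perpendicular to OA.
Rod angle: sinφ = −(r/L) sinθ ⇒ φ = -6.820°; ω_rod = −rω cosθ/√(L²−r²sin²θ) = -66.173 rad/s.
V_P = V_A + ω_rod × AP, with AP = 0.048 m along the rod.
Components: V_Px = −rω sinθ − a·ω_rod·sinφ = -2.2543 m/s;  V_Py = rω cosθ + a·ω_rod·cosφ = +0.94615 m/s.
|V_P| = √(V_Px² + V_Py²) = 2.4448 m/s.

2.44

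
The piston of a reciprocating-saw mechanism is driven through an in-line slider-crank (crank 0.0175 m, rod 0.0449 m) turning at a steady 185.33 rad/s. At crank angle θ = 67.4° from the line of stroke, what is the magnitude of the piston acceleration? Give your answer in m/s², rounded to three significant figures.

ω = 185.3 rad/s
x(θ) = r cosθ + √(L² − r² sin²θ); with ω constant, a = ω²·d²x/dθ².
d²x/dθ² = −r cosθ − r²(cos2θ)/√u − r⁴ sin²2θ/(4u^{3/2}),  u = L² − r² sin²θ = 0.00175499 m².
Substituting r = 0.0175 m, L = 0.0449 m, θ = 67.4°: d²x/dθ² = -0.0017346 m.
a = ω²·d²x/dθ² = (185.3)²·(-0.0017346) = -59.579 m/s²;  |a| = 59.579 m/s².

59.6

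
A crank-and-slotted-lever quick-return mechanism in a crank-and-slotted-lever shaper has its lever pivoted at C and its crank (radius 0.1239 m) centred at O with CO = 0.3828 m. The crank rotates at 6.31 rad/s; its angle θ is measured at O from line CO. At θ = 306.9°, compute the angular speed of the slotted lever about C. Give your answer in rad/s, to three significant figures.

1.26

ω = 6.31 rad/s
Crank pin A relative to C: A = (d + r cosθ, r sinθ); lever angle φ = atan2(r sinθ, d + r cosθ).
Differentiating tanφ: φ̇ = rω(d cosθ + r)/(d² + r² + 2dr cosθ).
d² + r² + 2dr cosθ = |CA|² = 0.218842 m²;  d cosθ + r = +0.35374 m.
|ω_lever| = |0.1239·6.31·+0.35374| / 0.218842 = 1.2637 rad/s.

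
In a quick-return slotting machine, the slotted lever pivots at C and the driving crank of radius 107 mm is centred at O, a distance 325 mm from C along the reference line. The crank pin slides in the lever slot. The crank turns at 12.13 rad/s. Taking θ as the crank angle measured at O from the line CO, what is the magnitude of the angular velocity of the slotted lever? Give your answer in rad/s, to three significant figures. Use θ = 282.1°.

1.73

ω = 12.13 rad/s
Crank pin A relative to C: A = (d + r cosθ, r sinθ); lever angle φ = atan2(r sinθ, d + r cosθ).
Differentiating tanφ: φ̇ = rω(d cosθ + r)/(d² + r² + 2dr cosθ).
d² + r² + 2dr cosθ = |CA|² = 0.131653 m²;  d cosθ + r = +0.17513 m.
|ω_lever| = |0.107·12.13·+0.17513| / 0.131653 = 1.7265 rad/s.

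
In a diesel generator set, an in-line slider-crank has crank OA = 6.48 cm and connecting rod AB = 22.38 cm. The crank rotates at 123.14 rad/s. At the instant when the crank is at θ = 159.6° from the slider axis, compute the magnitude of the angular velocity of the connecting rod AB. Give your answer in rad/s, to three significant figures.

ω = 123.1 rad/s
The rod makes angle φ with the slider axis where L sinφ = r sinθ; differentiating, L cosφ·φ̇ = r ω cosθ.
L cosφ = √(L² − r² sin²θ) = 0.22266 m.
|ω_rod| = r ω |cosθ| / √(L² − r² sin²θ) = 0.0648·123.1·0.93728/0.22266 = 33.59 rad/s.

33.6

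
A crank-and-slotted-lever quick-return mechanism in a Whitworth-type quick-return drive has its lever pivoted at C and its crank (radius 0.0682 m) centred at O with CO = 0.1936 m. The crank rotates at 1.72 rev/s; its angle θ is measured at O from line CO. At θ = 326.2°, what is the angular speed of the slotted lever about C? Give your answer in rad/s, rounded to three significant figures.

ω = 10.81 rad/s (from 1.72 rev/s).
Crank pin A relative to C: A = (d + r cosθ, r sinθ); lever angle φ = atan2(r sinθ, d + r cosθ).
Differentiating tanφ: φ̇ = rω(d cosθ + r)/(d² + r² + 2dr cosθ).
d² + r² + 2dr cosθ = |CA|² = 0.064076 m²;  d cosθ + r = +0.22908 m.
|ω_lever| = |0.0682·10.81·+0.22908| / 0.064076 = 2.635 rad/s.

2.64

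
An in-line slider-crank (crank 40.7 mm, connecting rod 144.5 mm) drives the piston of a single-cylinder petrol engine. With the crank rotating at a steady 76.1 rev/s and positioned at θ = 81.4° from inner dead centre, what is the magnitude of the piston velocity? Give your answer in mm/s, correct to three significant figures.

ω = 2π·76.1 = 478.2 rad/s
For an in-line slider-crank, x = r cosθ + √(L² − r² sin²θ), so v = −rω sinθ·[1 + r cosθ/√(L² − r² sin²θ)].
With r = 0.0407 m, L = 0.1445 m, θ = 81.4°: √(L² − r² sin²θ) = 0.13878 m.
v = −0.0407·478.2·0.98876·[1 + 0.0407·0.14954/0.13878] = -20.086 m/s.
|v| = 20.086 m/s = 20086 mm/s.

20100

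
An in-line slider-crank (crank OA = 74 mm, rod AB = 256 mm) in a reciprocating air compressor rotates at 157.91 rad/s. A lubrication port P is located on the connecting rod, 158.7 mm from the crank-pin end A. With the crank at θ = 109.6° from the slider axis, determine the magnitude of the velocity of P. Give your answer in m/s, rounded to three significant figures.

ω = 157.9 rad/s.  Crank-pin speed |V_A| = rω = 11.685 m/s, perpendicular to OA.
Rod angle: sinφ = −(r/L) sinθ ⇒ φ = -15.802°; ω_rod = −rω cosθ/√(L²−r²sin²θ) = +15.913 rad/s.
V_P = V_A + ω_rod × AP, with AP = 0.1587 m along the rod.
Components: V_Px = −rω sinθ − a·ω_rod·sinφ = -10.321 m/s;  V_Py = rω cosθ + a·ω_rod·cosφ = -1.4899 m/s.
|V_P| = √(V_Px² + V_Py²) = 10.428 m/s.

10.4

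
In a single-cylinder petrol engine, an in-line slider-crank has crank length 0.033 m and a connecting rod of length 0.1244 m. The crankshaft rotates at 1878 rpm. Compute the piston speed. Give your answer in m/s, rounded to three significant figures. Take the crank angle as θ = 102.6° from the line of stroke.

5.95

ω = 2π·1878/60 = 196.7 rad/s
For an in-line slider-crank, x = r cosθ + √(L² − r² sin²θ), so v = −rω sinθ·[1 + r cosθ/√(L² − r² sin²θ)].
With r = 0.033 m, L = 0.1244 m, θ = 102.6°: √(L² − r² sin²θ) = 0.12016 m.
v = −0.033·196.7·0.97592·[1 + 0.033·-0.21814/0.12016] = -5.9542 m/s.
|v| = 5.9542 m/s.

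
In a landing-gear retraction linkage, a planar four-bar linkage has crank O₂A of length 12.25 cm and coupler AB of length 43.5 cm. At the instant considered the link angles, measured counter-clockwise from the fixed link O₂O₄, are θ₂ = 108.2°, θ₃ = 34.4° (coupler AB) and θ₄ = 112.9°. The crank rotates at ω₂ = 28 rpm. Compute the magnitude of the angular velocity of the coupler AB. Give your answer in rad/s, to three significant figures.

0.0690

ω₂ = 2.932 rad/s (from 28 rpm).
Differentiating the loop-closure r₂e^{iθ₂}+r₃e^{iθ₃}=r₁+r₄e^{iθ₄} gives r₂ω₂e^{iθ₂}+r₃ω₃e^{iθ₃}=r₄ω₄e^{iθ₄}.
Eliminating the other unknown: ω₃ = r₂ω₂ sin(θ₄−θ₂) / [r₃ sin(θ₃−θ₄)].
Numerator sine = +0.08194; denominator sine = -0.97992.
Result = 0.1225·2.932·(+0.08194) / (0.435·(-0.97992)) = -0.069044 rad/s; magnitude 0.069044 rad/s.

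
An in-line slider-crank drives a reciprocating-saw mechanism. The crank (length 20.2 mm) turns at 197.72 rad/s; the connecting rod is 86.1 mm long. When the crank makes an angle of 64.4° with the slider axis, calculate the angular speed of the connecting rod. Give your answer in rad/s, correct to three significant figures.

20.5

ω = 197.7 rad/s
The rod makes angle φ with the slider axis where L sinφ = r sinθ; differentiating, L cosφ·φ̇ = r ω cosθ.
L cosφ = √(L² − r² sin²θ) = 0.084151 m.
|ω_rod| = r ω |cosθ| / √(L² − r² sin²θ) = 0.0202·197.7·0.43209/0.084151 = 20.508 rad/s.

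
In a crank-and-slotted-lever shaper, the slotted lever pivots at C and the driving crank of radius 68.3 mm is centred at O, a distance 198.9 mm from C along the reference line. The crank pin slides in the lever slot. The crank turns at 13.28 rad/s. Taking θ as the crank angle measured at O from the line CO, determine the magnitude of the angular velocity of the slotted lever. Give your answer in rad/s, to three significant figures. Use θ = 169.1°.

6.57

ω = 13.28 rad/s
Crank pin A relative to C: A = (d + r cosθ, r sinθ); lever angle φ = atan2(r sinθ, d + r cosθ).
Differentiating tanφ: φ̇ = rω(d cosθ + r)/(d² + r² + 2dr cosθ).
d² + r² + 2dr cosθ = |CA|² = 0.0175465 m²;  d cosθ + r = -0.12701 m.
|ω_lever| = |0.0683·13.28·-0.12701| / 0.0175465 = 6.5655 rad/s.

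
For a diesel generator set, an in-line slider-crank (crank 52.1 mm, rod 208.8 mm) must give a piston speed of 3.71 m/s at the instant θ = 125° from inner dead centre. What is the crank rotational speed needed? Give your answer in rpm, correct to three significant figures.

972

For an in-line slider-crank, |v_piston| = rω|sinθ|·[1 + r cosθ/√(L² − r² sin²θ)].
With r = 0.0521 m, L = 0.2088 m, θ = 125°: the bracketed kinematic factor |dx/dθ| = 0.036438 m.
ω = v/|dx/dθ| = 3.71/0.036438 = 101.82 rad/s.
N = 60ω/(2π) = 972.28 rpm.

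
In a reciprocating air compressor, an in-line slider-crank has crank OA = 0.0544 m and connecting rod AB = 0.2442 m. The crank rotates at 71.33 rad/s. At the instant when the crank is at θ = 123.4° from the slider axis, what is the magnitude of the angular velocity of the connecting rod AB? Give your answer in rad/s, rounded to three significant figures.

8.90

ω = 71.33 rad/s
The rod makes angle φ with the slider axis where L sinφ = r sinθ; differentiating, L cosφ·φ̇ = r ω cosθ.
L cosφ = √(L² − r² sin²θ) = 0.23994 m.
|ω_rod| = r ω |cosθ| / √(L² − r² sin²θ) = 0.0544·71.33·0.55048/0.23994 = 8.9025 rad/s.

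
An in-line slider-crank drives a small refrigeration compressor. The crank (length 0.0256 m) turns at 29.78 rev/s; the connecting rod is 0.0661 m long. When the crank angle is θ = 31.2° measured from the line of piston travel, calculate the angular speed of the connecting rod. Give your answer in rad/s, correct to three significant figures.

ω = 187.1 rad/s (converted from 29.78 rev/s).
The rod makes angle φ with the slider axis where L sinφ = r sinθ; differentiating, L cosφ·φ̇ = r ω cosθ.
L cosφ = √(L² − r² sin²θ) = 0.064756 m.
|ω_rod| = r ω |cosθ| / √(L² − r² sin²θ) = 0.0256·187.1·0.85536/0.064756 = 63.273 rad/s.

63.3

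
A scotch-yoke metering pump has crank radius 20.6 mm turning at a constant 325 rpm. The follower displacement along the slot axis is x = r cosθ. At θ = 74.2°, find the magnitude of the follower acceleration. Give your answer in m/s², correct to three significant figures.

ω = 34.03 rad/s (from 325 rpm).
x = r cosθ ⇒ ẍ = −rω² cosθ (ω constant).
|a| = rω²|cosθ| = 0.0206·(34.03)²·|cos 74.2°| = 6.4969 m/s².

6.50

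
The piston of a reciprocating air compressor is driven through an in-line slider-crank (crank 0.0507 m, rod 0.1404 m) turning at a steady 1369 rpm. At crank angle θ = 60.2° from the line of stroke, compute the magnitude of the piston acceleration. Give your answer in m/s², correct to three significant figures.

328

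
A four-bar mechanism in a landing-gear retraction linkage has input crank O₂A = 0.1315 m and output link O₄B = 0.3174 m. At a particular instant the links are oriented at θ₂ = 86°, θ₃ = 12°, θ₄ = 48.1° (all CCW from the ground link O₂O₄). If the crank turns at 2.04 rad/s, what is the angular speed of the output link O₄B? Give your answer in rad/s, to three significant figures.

1.38

ω₂ = 2.04 rad/s
Differentiating the loop-closure r₂e^{iθ₂}+r₃e^{iθ₃}=r₁+r₄e^{iθ₄} gives r₂ω₂e^{iθ₂}+r₃ω₃e^{iθ₃}=r₄ω₄e^{iθ₄}.
Eliminating the other unknown: ω₄ = r₂ω₂ sin(θ₂−θ₃) / [r₄ sin(θ₄−θ₃)].
Numerator sine = +0.96126; denominator sine = +0.58920.
Result = 0.1315·2.04·(+0.96126) / (0.3174·(+0.58920)) = +1.3789 rad/s; magnitude 1.3789 rad/s.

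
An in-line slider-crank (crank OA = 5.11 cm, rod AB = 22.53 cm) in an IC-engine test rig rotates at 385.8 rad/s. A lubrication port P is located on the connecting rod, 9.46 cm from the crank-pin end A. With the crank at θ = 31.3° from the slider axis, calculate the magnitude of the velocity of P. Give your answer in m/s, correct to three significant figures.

14.8

ω = 385.8 rad/s.  Crank-pin speed |V_A| = rω = 19.714 m/s, perpendicular to OA.
Rod angle: sinφ = −(r/L) sinθ ⇒ φ = -6.767°; ω_rod = −rω cosθ/√(L²−r²sin²θ) = -75.292 rad/s.
V_P = V_A + ω_rod × AP, with AP = 0.0946 m along the rod.
Components: V_Px = −rω sinθ − a·ω_rod·sinφ = -11.081 m/s;  V_Py = rω cosθ + a·ω_rod·cosφ = +9.7721 m/s.
|V_P| = √(V_Px² + V_Py²) = 14.775 m/s.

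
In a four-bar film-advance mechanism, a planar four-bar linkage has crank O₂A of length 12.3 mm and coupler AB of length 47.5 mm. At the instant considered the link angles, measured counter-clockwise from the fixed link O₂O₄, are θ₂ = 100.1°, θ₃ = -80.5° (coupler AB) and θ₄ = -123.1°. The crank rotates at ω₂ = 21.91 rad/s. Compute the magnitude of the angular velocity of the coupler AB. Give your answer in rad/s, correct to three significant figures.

5.74

ω₂ = 21.91 rad/s
Differentiating the loop-closure r₂e^{iθ₂}+r₃e^{iθ₃}=r₁+r₄e^{iθ₄} gives r₂ω₂e^{iθ₂}+r₃ω₃e^{iθ₃}=r₄ω₄e^{iθ₄}.
Eliminating the other unknown: ω₃ = r₂ω₂ sin(θ₄−θ₂) / [r₃ sin(θ₃−θ₄)].
Numerator sine = +0.68455; denominator sine = +0.67688.
Result = 0.0123·21.91·(+0.68455) / (0.0475·(+0.67688)) = +5.7378 rad/s; magnitude 5.7378 rad/s.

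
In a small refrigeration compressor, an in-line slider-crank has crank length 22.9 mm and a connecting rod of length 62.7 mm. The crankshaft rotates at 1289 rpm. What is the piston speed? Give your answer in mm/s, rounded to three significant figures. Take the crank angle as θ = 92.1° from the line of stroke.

3040

ω = 2π·1289/60 = 135 rad/s
For an in-line slider-crank, x = r cosθ + √(L² − r² sin²θ), so v = −rω sinθ·[1 + r cosθ/√(L² − r² sin²θ)].
With r = 0.0229 m, L = 0.0627 m, θ = 92.1°: √(L² − r² sin²θ) = 0.058375 m.
v = −0.0229·135·0.99933·[1 + 0.0229·-0.03664/0.058375] = -3.0446 m/s.
|v| = 3.0446 m/s = 3044.6 mm/s.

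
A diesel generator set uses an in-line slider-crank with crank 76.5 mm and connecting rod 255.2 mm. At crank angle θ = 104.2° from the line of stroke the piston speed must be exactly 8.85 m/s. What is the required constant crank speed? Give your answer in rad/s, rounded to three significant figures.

129

For an in-line slider-crank, |v_piston| = rω|sinθ|·[1 + r cosθ/√(L² − r² sin²θ)].
With r = 0.0765 m, L = 0.2552 m, θ = 104.2°: the bracketed kinematic factor |dx/dθ| = 0.068463 m.
ω = v/|dx/dθ| = 8.85/0.068463 = 129.27 rad/s.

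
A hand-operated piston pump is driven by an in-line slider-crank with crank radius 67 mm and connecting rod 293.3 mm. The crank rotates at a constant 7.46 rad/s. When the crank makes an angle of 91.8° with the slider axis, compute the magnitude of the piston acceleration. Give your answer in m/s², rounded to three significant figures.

0.990

ω = 7.46 rad/s
x(θ) = r cosθ + √(L² − r² sin²θ); with ω constant, a = ω²·d²x/dθ².
d²x/dθ² = −r cosθ − r²(cos2θ)/√u − r⁴ sin²2θ/(4u^{3/2}),  u = L² − r² sin²θ = 0.0815403 m².
Substituting r = 0.067 m, L = 0.2933 m, θ = 91.8°: d²x/dθ² = +0.017793 m.
a = ω²·d²x/dθ² = (7.46)²·(+0.017793) = +0.99021 m/s²;  |a| = 0.99021 m/s².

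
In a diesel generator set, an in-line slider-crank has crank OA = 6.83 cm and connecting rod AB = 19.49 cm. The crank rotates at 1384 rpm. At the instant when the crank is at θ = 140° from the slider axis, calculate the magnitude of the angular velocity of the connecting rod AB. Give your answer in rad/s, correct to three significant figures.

39.9

ω = 144.9 rad/s (converted from 1384 rpm).
The rod makes angle φ with the slider axis where L sinφ = r sinθ; differentiating, L cosφ·φ̇ = r ω cosθ.
L cosφ = √(L² − r² sin²θ) = 0.18989 m.
|ω_rod| = r ω |cosθ| / √(L² − r² sin²θ) = 0.0683·144.9·0.76604/0.18989 = 39.933 rad/s.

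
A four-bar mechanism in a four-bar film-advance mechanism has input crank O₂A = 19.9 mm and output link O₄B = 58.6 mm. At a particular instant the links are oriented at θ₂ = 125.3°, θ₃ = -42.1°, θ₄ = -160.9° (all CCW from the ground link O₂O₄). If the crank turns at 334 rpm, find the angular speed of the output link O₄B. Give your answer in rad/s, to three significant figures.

ω₂ = 34.98 rad/s (from 334 rpm).
Differentiating the loop-closure r₂e^{iθ₂}+r₃e^{iθ₃}=r₁+r₄e^{iθ₄} gives r₂ω₂e^{iθ₂}+r₃ω₃e^{iθ₃}=r₄ω₄e^{iθ₄}.
Eliminating the other unknown: ω₄ = r₂ω₂ sin(θ₂−θ₃) / [r₄ sin(θ₄−θ₃)].
Numerator sine = +0.21814; denominator sine = -0.87631.
Result = 0.0199·34.98·(+0.21814) / (0.0586·(-0.87631)) = -2.9568 rad/s; magnitude 2.9568 rad/s.

2.96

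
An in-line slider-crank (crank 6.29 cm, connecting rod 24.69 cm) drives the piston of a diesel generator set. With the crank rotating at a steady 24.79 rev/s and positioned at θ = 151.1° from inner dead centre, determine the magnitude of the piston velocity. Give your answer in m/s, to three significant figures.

3.67

ω = 2π·24.8 = 155.8 rad/s
For an in-line slider-crank, x = r cosθ + √(L² − r² sin²θ), so v = −rω sinθ·[1 + r cosθ/√(L² − r² sin²θ)].
With r = 0.0629 m, L = 0.2469 m, θ = 151.1°: √(L² − r² sin²θ) = 0.24502 m.
v = −0.0629·155.8·0.48328·[1 + 0.0629·-0.87546/0.24502] = -3.6707 m/s.
|v| = 3.6707 m/s.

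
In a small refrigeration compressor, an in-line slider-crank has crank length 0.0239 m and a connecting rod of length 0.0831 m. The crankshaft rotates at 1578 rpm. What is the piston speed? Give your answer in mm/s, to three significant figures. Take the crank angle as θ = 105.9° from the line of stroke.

ω = 2π·1578/60 = 165.2 rad/s
For an in-line slider-crank, x = r cosθ + √(L² − r² sin²θ), so v = −rω sinθ·[1 + r cosθ/√(L² − r² sin²θ)].
With r = 0.0239 m, L = 0.0831 m, θ = 105.9°: √(L² − r² sin²θ) = 0.079858 m.
v = −0.0239·165.2·0.96174·[1 + 0.0239·-0.27396/0.079858] = -3.4869 m/s.
|v| = 3.4869 m/s = 3486.9 mm/s.

3490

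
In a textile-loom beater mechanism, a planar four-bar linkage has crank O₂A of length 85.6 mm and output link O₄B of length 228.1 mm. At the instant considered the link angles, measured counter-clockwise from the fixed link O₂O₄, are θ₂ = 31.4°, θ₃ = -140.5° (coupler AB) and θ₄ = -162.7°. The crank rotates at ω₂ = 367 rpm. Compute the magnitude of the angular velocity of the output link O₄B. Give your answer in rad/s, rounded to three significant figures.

5.38

ω₂ = 38.43 rad/s (from 367 rpm).
Differentiating the loop-closure r₂e^{iθ₂}+r₃e^{iθ₃}=r₁+r₄e^{iθ₄} gives r₂ω₂e^{iθ₂}+r₃ω₃e^{iθ₃}=r₄ω₄e^{iθ₄}.
Eliminating the other unknown: ω₄ = r₂ω₂ sin(θ₂−θ₃) / [r₄ sin(θ₄−θ₃)].
Numerator sine = +0.14090; denominator sine = -0.37784.
Result = 0.0856·38.43·(+0.14090) / (0.2281·(-0.37784)) = -5.3784 rad/s; magnitude 5.3784 rad/s.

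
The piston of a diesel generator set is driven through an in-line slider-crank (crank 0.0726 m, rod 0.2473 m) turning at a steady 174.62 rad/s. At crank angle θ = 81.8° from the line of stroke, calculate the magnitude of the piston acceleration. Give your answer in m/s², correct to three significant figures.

ω = 174.6 rad/s
x(θ) = r cosθ + √(L² − r² sin²θ); with ω constant, a = ω²·d²x/dθ².
d²x/dθ² = −r cosθ − r²(cos2θ)/√u − r⁴ sin²2θ/(4u^{3/2}),  u = L² − r² sin²θ = 0.0559938 m².
Substituting r = 0.0726 m, L = 0.2473 m, θ = 81.8°: d²x/dθ² = +0.010971 m.
a = ω²·d²x/dθ² = (174.6)²·(+0.010971) = +334.54 m/s²;  |a| = 334.54 m/s².

335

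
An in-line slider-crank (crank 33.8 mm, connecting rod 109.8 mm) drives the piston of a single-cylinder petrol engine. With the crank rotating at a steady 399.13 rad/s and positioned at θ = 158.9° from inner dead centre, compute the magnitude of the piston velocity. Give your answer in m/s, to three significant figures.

3.45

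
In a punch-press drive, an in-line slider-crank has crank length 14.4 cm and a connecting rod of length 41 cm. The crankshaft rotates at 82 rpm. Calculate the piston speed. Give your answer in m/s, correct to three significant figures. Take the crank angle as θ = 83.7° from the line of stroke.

ω = 2π·82/60 = 8.587 rad/s
For an in-line slider-crank, x = r cosθ + √(L² − r² sin²θ), so v = −rω sinθ·[1 + r cosθ/√(L² − r² sin²θ)].
With r = 0.144 m, L = 0.41 m, θ = 83.7°: √(L² − r² sin²θ) = 0.38421 m.
v = −0.144·8.587·0.99396·[1 + 0.144·0.10973/0.38421] = -1.2796 m/s.
|v| = 1.2796 m/s.

1.28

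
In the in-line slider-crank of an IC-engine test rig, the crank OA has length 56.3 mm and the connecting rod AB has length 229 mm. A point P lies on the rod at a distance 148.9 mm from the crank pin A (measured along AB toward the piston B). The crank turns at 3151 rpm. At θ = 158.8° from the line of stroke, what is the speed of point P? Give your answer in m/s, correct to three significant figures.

8.33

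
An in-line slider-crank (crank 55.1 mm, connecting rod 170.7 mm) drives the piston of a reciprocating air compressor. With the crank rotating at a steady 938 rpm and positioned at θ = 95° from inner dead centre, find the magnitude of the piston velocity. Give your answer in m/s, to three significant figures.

ω = 2π·938/60 = 98.23 rad/s
For an in-line slider-crank, x = r cosθ + √(L² − r² sin²θ), so v = −rω sinθ·[1 + r cosθ/√(L² − r² sin²θ)].
With r = 0.0551 m, L = 0.1707 m, θ = 95°: √(L² − r² sin²θ) = 0.16163 m.
v = −0.0551·98.23·0.99619·[1 + 0.0551·-0.08716/0.16163] = -5.2315 m/s.
|v| = 5.2315 m/s.

5.23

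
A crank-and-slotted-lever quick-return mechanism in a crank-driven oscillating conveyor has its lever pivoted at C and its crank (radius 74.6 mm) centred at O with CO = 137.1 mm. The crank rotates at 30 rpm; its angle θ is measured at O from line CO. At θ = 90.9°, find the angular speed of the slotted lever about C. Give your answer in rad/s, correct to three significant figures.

ω = 3.142 rad/s (from 30 rpm).
Crank pin A relative to C: A = (d + r cosθ, r sinθ); lever angle φ = atan2(r sinθ, d + r cosθ).
Differentiating tanφ: φ̇ = rω(d cosθ + r)/(d² + r² + 2dr cosθ).
d² + r² + 2dr cosθ = |CA|² = 0.0240403 m²;  d cosθ + r = +0.072447 m.
|ω_lever| = |0.0746·3.142·+0.072447| / 0.0240403 = 0.70626 rad/s.

0.706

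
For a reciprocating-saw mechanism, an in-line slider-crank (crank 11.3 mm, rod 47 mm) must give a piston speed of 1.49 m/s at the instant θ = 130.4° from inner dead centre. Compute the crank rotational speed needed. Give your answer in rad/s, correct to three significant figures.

206

For an in-line slider-crank, |v_piston| = rω|sinθ|·[1 + r cosθ/√(L² − r² sin²θ)].
With r = 0.0113 m, L = 0.047 m, θ = 130.4°: the bracketed kinematic factor |dx/dθ| = 0.0072414 m.
ω = v/|dx/dθ| = 1.49/0.0072414 = 205.76 rad/s.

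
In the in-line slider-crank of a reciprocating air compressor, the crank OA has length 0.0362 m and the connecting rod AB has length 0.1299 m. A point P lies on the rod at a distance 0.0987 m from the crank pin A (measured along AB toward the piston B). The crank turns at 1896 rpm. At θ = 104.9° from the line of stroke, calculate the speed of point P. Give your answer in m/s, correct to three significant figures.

6.57

ω = 198.5 rad/s.  Crank-pin speed |V_A| = rω = 7.1875 m/s, perpendicular to OA.
Rod angle: sinφ = −(r/L) sinθ ⇒ φ = -15.623°; ω_rod = −rω cosθ/√(L²−r²sin²θ) = +14.773 rad/s.
V_P = V_A + ω_rod × AP, with AP = 0.0987 m along the rod.
Components: V_Px = −rω sinθ − a·ω_rod·sinφ = -6.5531 m/s;  V_Py = rω cosθ + a·ω_rod·cosφ = -0.44389 m/s.
|V_P| = √(V_Px² + V_Py²) = 6.5681 m/s.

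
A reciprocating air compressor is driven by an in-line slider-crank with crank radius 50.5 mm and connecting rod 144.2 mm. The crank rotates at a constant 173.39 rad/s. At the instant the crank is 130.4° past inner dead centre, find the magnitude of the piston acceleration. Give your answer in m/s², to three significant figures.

1050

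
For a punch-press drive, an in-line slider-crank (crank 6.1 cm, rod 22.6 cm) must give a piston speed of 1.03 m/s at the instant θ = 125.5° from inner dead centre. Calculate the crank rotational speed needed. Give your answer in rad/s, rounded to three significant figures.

For an in-line slider-crank, |v_piston| = rω|sinθ|·[1 + r cosθ/√(L² − r² sin²θ)].
With r = 0.061 m, L = 0.226 m, θ = 125.5°: the bracketed kinematic factor |dx/dθ| = 0.041682 m.
ω = v/|dx/dθ| = 1.03/0.041682 = 24.711 rad/s.

24.7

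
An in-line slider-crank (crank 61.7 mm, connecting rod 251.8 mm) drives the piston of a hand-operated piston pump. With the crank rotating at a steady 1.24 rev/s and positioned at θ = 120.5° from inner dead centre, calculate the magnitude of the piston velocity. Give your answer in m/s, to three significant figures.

0.361

ω = 2π·1.24 = 7.791 rad/s
For an in-line slider-crank, x = r cosθ + √(L² − r² sin²θ), so v = −rω sinθ·[1 + r cosθ/√(L² − r² sin²θ)].
With r = 0.0617 m, L = 0.2518 m, θ = 120.5°: √(L² − r² sin²θ) = 0.24612 m.
v = −0.0617·7.791·0.86163·[1 + 0.0617·-0.50754/0.24612] = -0.3615 m/s.
|v| = 0.3615 m/s.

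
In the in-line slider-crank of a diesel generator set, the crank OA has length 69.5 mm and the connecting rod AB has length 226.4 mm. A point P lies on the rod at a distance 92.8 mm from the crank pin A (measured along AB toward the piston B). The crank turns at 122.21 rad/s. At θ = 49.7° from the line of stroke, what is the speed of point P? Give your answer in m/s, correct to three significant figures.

7.73

ω = 122.2 rad/s.  Crank-pin speed |V_A| = rω = 8.4936 m/s, perpendicular to OA.
Rod angle: sinφ = −(r/L) sinθ ⇒ φ = -13.540°; ω_rod = −rω cosθ/√(L²−r²sin²θ) = -24.959 rad/s.
V_P = V_A + ω_rod × AP, with AP = 0.0928 m along the rod.
Components: V_Px = −rω sinθ − a·ω_rod·sinφ = -7.0201 m/s;  V_Py = rω cosθ + a·ω_rod·cosφ = +3.2418 m/s.
|V_P| = √(V_Px² + V_Py²) = 7.7324 m/s.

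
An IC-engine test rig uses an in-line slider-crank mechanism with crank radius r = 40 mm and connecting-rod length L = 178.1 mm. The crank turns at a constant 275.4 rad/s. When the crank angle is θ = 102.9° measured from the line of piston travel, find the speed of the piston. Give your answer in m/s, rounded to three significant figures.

10.2

ω = 275.4 rad/s
For an in-line slider-crank, x = r cosθ + √(L² − r² sin²θ), so v = −rω sinθ·[1 + r cosθ/√(L² − r² sin²θ)].
With r = 0.04 m, L = 0.1781 m, θ = 102.9°: √(L² − r² sin²θ) = 0.17378 m.
v = −0.04·275.4·0.97476·[1 + 0.04·-0.22325/0.17378] = -10.186 m/s.
|v| = 10.186 m/s.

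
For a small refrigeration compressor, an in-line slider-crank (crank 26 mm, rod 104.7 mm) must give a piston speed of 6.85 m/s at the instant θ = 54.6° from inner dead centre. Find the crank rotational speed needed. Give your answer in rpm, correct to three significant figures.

2690

For an in-line slider-crank, |v_piston| = rω|sinθ|·[1 + r cosθ/√(L² − r² sin²θ)].
With r = 0.026 m, L = 0.1047 m, θ = 54.6°: the bracketed kinematic factor |dx/dθ| = 0.024306 m.
ω = v/|dx/dθ| = 6.85/0.024306 = 281.82 rad/s.
N = 60ω/(2π) = 2691.2 rpm.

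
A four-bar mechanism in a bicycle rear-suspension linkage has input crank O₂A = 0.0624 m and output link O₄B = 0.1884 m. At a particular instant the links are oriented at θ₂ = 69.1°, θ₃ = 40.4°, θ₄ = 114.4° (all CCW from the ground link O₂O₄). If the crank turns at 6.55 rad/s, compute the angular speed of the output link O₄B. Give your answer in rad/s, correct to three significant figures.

1.08

ω₂ = 6.55 rad/s
Differentiating the loop-closure r₂e^{iθ₂}+r₃e^{iθ₃}=r₁+r₄e^{iθ₄} gives r₂ω₂e^{iθ₂}+r₃ω₃e^{iθ₃}=r₄ω₄e^{iθ₄}.
Eliminating the other unknown: ω₄ = r₂ω₂ sin(θ₂−θ₃) / [r₄ sin(θ₄−θ₃)].
Numerator sine = +0.48022; denominator sine = +0.96126.
Result = 0.0624·6.55·(+0.48022) / (0.1884·(+0.96126)) = +1.0838 rad/s; magnitude 1.0838 rad/s.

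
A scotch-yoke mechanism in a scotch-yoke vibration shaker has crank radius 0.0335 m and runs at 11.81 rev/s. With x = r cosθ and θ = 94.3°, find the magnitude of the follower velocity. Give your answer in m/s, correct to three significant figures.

2.48

ω = 74.2 rad/s (from 11.81 rev/s).
x = r cosθ ⇒ ẋ = −rω sinθ.
|v| = rω|sinθ| = 0.0335·74.2·|sin 94.3°| = 2.4789 m/s.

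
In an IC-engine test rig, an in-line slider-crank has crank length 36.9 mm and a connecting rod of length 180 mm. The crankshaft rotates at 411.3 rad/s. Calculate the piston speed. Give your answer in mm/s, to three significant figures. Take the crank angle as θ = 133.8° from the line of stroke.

ω = 411.3 rad/s
For an in-line slider-crank, x = r cosθ + √(L² − r² sin²θ), so v = −rω sinθ·[1 + r cosθ/√(L² − r² sin²θ)].
With r = 0.0369 m, L = 0.18 m, θ = 133.8°: √(L² − r² sin²θ) = 0.17802 m.
v = −0.0369·411.3·0.72176·[1 + 0.0369·-0.69214/0.17802] = -9.3826 m/s.
|v| = 9.3826 m/s = 9382.6 mm/s.

9380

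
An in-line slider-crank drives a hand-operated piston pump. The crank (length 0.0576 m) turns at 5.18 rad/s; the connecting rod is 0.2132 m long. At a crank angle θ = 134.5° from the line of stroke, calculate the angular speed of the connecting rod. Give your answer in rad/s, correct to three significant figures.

1.000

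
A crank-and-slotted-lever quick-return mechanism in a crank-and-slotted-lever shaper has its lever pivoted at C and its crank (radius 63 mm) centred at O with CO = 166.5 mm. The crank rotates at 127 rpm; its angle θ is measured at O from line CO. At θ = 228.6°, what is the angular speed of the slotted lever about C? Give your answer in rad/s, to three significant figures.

ω = 13.3 rad/s (from 127 rpm).
Crank pin A relative to C: A = (d + r cosθ, r sinθ); lever angle φ = atan2(r sinθ, d + r cosθ).
Differentiating tanφ: φ̇ = rω(d cosθ + r)/(d² + r² + 2dr cosθ).
d² + r² + 2dr cosθ = |CA|² = 0.0178176 m²;  d cosθ + r = -0.047108 m.
|ω_lever| = |0.063·13.3·-0.047108| / 0.0178176 = 2.2152 rad/s.

2.22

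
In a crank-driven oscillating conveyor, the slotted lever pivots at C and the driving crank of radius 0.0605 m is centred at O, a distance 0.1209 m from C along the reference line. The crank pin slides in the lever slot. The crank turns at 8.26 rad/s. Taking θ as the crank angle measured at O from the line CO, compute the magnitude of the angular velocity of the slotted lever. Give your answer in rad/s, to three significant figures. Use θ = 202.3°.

ω = 8.26 rad/s
Crank pin A relative to C: A = (d + r cosθ, r sinθ); lever angle φ = atan2(r sinθ, d + r cosθ).
Differentiating tanφ: φ̇ = rω(d cosθ + r)/(d² + r² + 2dr cosθ).
d² + r² + 2dr cosθ = |CA|² = 0.00474226 m²;  d cosθ + r = -0.051358 m.
|ω_lever| = |0.0605·8.26·-0.051358| / 0.00474226 = 5.412 rad/s.

5.41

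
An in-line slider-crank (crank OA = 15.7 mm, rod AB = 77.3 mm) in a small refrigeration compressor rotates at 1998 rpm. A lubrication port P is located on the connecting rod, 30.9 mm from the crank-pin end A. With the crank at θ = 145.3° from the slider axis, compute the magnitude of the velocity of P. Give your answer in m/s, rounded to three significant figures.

ω = 209.2 rad/s.  Crank-pin speed |V_A| = rω = 3.2849 m/s, perpendicular to OA.
Rod angle: sinφ = −(r/L) sinθ ⇒ φ = -6.640°; ω_rod = −rω cosθ/√(L²−r²sin²θ) = +35.173 rad/s.
V_P = V_A + ω_rod × AP, with AP = 0.0309 m along the rod.
Components: V_Px = −rω sinθ − a·ω_rod·sinφ = -1.7444 m/s;  V_Py = rω cosθ + a·ω_rod·cosφ = -1.6211 m/s.
|V_P| = √(V_Px² + V_Py²) = 2.3813 m/s.

2.38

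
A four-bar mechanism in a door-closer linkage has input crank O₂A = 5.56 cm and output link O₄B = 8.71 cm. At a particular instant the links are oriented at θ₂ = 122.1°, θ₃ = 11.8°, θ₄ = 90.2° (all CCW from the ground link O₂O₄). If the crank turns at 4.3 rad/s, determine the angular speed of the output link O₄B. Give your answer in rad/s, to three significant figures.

2.63

ω₂ = 4.3 rad/s
Differentiating the loop-closure r₂e^{iθ₂}+r₃e^{iθ₃}=r₁+r₄e^{iθ₄} gives r₂ω₂e^{iθ₂}+r₃ω₃e^{iθ₃}=r₄ω₄e^{iθ₄}.
Eliminating the other unknown: ω₄ = r₂ω₂ sin(θ₂−θ₃) / [r₄ sin(θ₄−θ₃)].
Numerator sine = +0.93789; denominator sine = +0.97958.
Result = 0.0556·4.3·(+0.93789) / (0.0871·(+0.97958)) = +2.6281 rad/s; magnitude 2.6281 rad/s.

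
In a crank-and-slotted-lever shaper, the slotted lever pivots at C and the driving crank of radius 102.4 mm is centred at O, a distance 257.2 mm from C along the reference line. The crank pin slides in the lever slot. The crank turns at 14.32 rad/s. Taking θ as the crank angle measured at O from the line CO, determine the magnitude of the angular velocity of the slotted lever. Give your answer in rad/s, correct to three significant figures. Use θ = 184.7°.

ω = 14.32 rad/s
Crank pin A relative to C: A = (d + r cosθ, r sinθ); lever angle φ = atan2(r sinθ, d + r cosθ).
Differentiating tanφ: φ̇ = rω(d cosθ + r)/(d² + r² + 2dr cosθ).
d² + r² + 2dr cosθ = |CA|² = 0.0241402 m²;  d cosθ + r = -0.15394 m.
|ω_lever| = |0.1024·14.32·-0.15394| / 0.0241402 = 9.3506 rad/s.

9.35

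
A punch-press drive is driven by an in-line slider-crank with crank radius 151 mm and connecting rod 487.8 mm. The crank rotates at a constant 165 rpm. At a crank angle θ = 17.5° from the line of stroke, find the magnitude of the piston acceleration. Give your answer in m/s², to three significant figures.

54.6

ω = 2π·165/60 = 17.28 rad/s
x(θ) = r cosθ + √(L² − r² sin²θ); with ω constant, a = ω²·d²x/dθ².
d²x/dθ² = −r cosθ − r²(cos2θ)/√u − r⁴ sin²2θ/(4u^{3/2}),  u = L² − r² sin²θ = 0.235887 m².
Substituting r = 0.151 m, L = 0.4878 m, θ = 17.5°: d²x/dθ² = -0.18284 m.
a = ω²·d²x/dθ² = (17.28)²·(-0.18284) = -54.588 m/s²;  |a| = 54.588 m/s².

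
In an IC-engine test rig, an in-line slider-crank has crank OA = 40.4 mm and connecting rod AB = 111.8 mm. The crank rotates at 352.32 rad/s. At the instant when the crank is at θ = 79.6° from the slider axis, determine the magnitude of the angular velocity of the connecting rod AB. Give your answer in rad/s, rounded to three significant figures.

ω = 352.3 rad/s
The rod makes angle φ with the slider axis where L sinφ = r sinθ; differentiating, L cosφ·φ̇ = r ω cosθ.
L cosφ = √(L² − r² sin²θ) = 0.1045 m.
|ω_rod| = r ω |cosθ| / √(L² − r² sin²θ) = 0.0404·352.3·0.18052/0.1045 = 24.588 rad/s.

24.6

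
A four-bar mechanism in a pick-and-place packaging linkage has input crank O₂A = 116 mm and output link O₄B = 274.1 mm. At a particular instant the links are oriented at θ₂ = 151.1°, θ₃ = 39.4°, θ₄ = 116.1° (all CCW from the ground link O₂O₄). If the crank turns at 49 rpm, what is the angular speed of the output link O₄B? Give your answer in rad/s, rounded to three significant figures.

ω₂ = 5.131 rad/s (from 49 rpm).
Differentiating the loop-closure r₂e^{iθ₂}+r₃e^{iθ₃}=r₁+r₄e^{iθ₄} gives r₂ω₂e^{iθ₂}+r₃ω₃e^{iθ₃}=r₄ω₄e^{iθ₄}.
Eliminating the other unknown: ω₄ = r₂ω₂ sin(θ₂−θ₃) / [r₄ sin(θ₄−θ₃)].
Numerator sine = +0.92913; denominator sine = +0.97318.
Result = 0.116·5.131·(+0.92913) / (0.2741·(+0.97318)) = +2.0733 rad/s; magnitude 2.0733 rad/s.

2.07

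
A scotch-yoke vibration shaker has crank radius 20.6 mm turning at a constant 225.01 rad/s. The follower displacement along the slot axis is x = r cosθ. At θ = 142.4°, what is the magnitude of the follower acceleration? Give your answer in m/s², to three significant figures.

826

ω = 225 rad/s
x = r cosθ ⇒ ẍ = −rω² cosθ (ω constant).
|a| = rω²|cosθ| = 0.0206·(225)²·|cos 142.4°| = 826.33 m/s².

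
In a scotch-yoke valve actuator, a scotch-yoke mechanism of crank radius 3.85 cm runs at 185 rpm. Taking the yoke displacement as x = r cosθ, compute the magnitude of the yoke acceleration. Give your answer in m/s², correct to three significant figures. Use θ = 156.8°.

ω = 19.37 rad/s (from 185 rpm).
x = r cosθ ⇒ ẍ = −rω² cosθ (ω constant).
|a| = rω²|cosθ| = 0.0385·(19.37)²·|cos 156.8°| = 13.281 m/s².

13.3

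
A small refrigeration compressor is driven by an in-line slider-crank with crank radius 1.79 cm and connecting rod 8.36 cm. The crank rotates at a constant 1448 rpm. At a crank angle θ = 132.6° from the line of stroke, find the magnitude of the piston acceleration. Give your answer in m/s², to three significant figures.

ω = 2π·1448/60 = 151.6 rad/s
x(θ) = r cosθ + √(L² − r² sin²θ); with ω constant, a = ω²·d²x/dθ².
d²x/dθ² = −r cosθ − r²(cos2θ)/√u − r⁴ sin²2θ/(4u^{3/2}),  u = L² − r² sin²θ = 0.00681535 m².
Substituting r = 0.0179 m, L = 0.0836 m, θ = 132.6°: d²x/dθ² = +0.012396 m.
a = ω²·d²x/dθ² = (151.6)²·(+0.012396) = +285.01 m/s²;  |a| = 285.01 m/s².

285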